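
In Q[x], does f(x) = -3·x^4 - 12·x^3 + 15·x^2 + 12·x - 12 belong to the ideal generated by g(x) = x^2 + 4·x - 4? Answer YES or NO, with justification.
YES

In Q[x] the ideal (g) consists of all multiples of g, so f ∈ (g) iff g | f, i.e. iff the remainder of f on division by g is 0. Divide f by g (g is monic, so eliminate the leading term of the running remainder at each step):
  leading term -3·x^4: subtract (-3·x^2)·g(x) = -3·x^4 - 12·x^3 + 12·x^2, leaving 3·x^2 + 12·x - 12
  leading term 3·x^2: subtract (3)·g(x) = 3·x^2 + 12·x - 12, leaving 0
The remainder is 0, so f(x) = g(x) · h(x) with h(x) = 3 - 3·x^2. Hence g | f, i.e. f ∈ (g).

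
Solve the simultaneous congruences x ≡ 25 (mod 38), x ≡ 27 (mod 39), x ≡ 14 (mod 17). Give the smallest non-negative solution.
x ≡ 23661 (mod 25194); the representative in [0, 25194) is 23661

The moduli 38, 39, 17 are pairwise coprime, so by the CRT there is a unique solution mod 38·39·17 = 25194.
Solve by successive substitution. Start with x ≡ 25 (mod 38).
  Combine with x ≡ 27 (mod 39): write x = 25 + 38·t and require 25 + 38·t ≡ 27 (mod 39), i.e. 38·t ≡ 27 − 25 ≡ 2 (mod 39). Since 38^(−1) ≡ 38 (mod 39), t ≡ 38·2 ≡ 37 (mod 39). So x ≡ 25 + 38·37 = 1431 (mod 1482).
  Combine with x ≡ 14 (mod 17): write x = 1431 + 1482·t and require 1431 + 1482·t ≡ 14 (mod 17), i.e. 1482·t ≡ 14 − 1431 ≡ 11 (mod 17). Since 1482^(−1) ≡ 6 (mod 17) (1482 ≡ 3 (mod 17)), t ≡ 6·11 ≡ 15 (mod 17). So x ≡ 1431 + 1482·15 = 23661 (mod 25194).
Unique solution in [0, 25194): x = 23661.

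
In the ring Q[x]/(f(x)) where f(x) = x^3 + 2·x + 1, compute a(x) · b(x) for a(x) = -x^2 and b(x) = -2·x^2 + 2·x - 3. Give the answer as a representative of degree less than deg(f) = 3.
a · b ≡ -x^2 + 2·x + 2 (mod f(x))

First multiply in Q[x] without reducing: a · b = 2·x^4 - 2·x^3 + 3·x^2. Now divide by f(x) = x^3 + 2·x + 1, eliminating the leading term at each step:
  leading term 2·x^4: subtract (2·x)·f(x) = 2·x^4 + 4·x^2 + 2·x, leaving -2·x^3 - x^2 - 2·x
  leading term -2·x^3: subtract (-2)·f(x) = -2·x^3 - 4·x - 2, leaving -x^2 + 2·x + 2
The degree is now < 3, so this is the remainder. Hence a · b ≡ -x^2 + 2·x + 2 in Q[x]/(f).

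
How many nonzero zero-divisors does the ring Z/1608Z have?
In Z/1608Z each nonzero element is either a unit (gcd with 1608 is 1) or a zero-divisor (gcd > 1). The number of units is φ(1608): factorise 1608 = 2^3 · 3 · 67, so φ(1608) = (2^3 − 2^2) · (3 − 1) · (67 − 1) = 4 · 2 · 66 = 528. The nonzero elements number 1608 − 1 = 1607. Hence the nonzero zero-divisors number 1607 − 528 = 1079.

Final answer: Z/1608Z has 1079 nonzero zero-divisors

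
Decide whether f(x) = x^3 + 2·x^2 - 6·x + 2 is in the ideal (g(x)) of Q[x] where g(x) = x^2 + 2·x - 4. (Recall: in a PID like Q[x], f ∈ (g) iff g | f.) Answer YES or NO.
In Q[x] the ideal (g) consists of all multiples of g, so f ∈ (g) iff g | f, i.e. iff the remainder of f on division by g is 0. Divide f by g (g is monic, so eliminate the leading term of the running remainder at each step):
  leading term x^3: subtract (x)·g(x) = x^3 + 2·x^2 - 4·x, leaving 2 - 2·x
The remainder r(x) = 2 - 2·x ≠ 0 (and deg r < deg g), so g ∤ f, i.e. f ∉ (g).

Final answer: NO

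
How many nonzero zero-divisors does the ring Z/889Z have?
In Z/889Z each nonzero element is either a unit (gcd with 889 is 1) or a zero-divisor (gcd > 1). The number of units is φ(889): factorise 889 = 7 · 127, so φ(889) = (7 − 1) · (127 − 1) = 6 · 126 = 756. The nonzero elements number 889 − 1 = 888. Hence the nonzero zero-divisors number 888 − 756 = 132.

Final answer: Z/889Z has 132 nonzero zero-divisors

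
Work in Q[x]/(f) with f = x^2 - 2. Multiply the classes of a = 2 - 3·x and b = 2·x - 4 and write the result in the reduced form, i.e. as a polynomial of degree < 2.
a · b ≡ 16·x - 20 (mod f(x))

First multiply in Q[x] without reducing: a · b = -6·x^2 + 16·x - 8. Now divide by f(x) = x^2 - 2, eliminating the leading term at each step:
  leading term -6·x^2: subtract (-6)·f(x) = 12 - 6·x^2, leaving 16·x - 20
The degree is now < 2, so this is the remainder. Hence a · b ≡ 16·x - 20 in Q[x]/(f).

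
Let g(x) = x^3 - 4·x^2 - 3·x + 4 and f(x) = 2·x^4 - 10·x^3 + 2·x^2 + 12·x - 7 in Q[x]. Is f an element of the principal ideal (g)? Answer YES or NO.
NO

In Q[x] the ideal (g) consists of all multiples of g, so f ∈ (g) iff g | f, i.e. iff the remainder of f on division by g is 0. Divide f by g (g is monic, so eliminate the leading term of the running remainder at each step):
  leading term 2·x^4: subtract (2·x)·g(x) = 2·x^4 - 8·x^3 - 6·x^2 + 8·x, leaving -2·x^3 + 8·x^2 + 4·x - 7
  leading term -2·x^3: subtract (-2)·g(x) = -2·x^3 + 8·x^2 + 6·x - 8, leaving 1 - 2·x
The remainder r(x) = 1 - 2·x ≠ 0 (and deg r < deg g), so g ∤ f, i.e. f ∉ (g).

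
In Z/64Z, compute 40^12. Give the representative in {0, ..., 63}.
0

Use repeated squaring. Binary(12) = 1100. Walk through the bits of the exponent 12 left-to-right: at each bit after the leading one, square the running value, then multiply by 40 if the bit is 1 (always reducing mod 64):
  bit 1 = 1 (leading): start with 40.
  bit 2 = 1: square 40^2 = 1600 ≡ 0; bit is 1, so multiply 0·40 = 0 (mod 64).
  bit 3 = 0: square 0^2 = 0 (mod 64).
  bit 4 = 0: square 0^2 = 0 (mod 64).
Final value: 40^12 ≡ 0 (mod 64).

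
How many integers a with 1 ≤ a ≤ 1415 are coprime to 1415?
The number of a ∈ {1, ..., 1415} with gcd(a, 1415) = 1 is by definition Euler's totient φ(1415). φ is multiplicative, with φ(p^e) = p^e − p^(e−1). Factorise 1415 = 5 · 283. Then
  φ(1415) = (5 − 1) · (283 − 1) = 4 · 282 = 1128.
So there are 1128 such integers.

Final answer: 1128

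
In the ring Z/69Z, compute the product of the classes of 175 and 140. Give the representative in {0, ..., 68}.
5

Reduce the factors first: 175 ≡ 37, 140 ≡ 2 (mod 69), so 175 · 140 ≡ 37 · 2 (mod 69). 37 · 2 = 74. Dividing by 69: 74 = 1·69 + 5. So (175 · 140) mod 69 = 5.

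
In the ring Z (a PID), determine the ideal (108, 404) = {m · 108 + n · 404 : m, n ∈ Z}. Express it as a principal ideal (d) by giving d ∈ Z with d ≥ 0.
(108, 404) = (4); d = 4

In the PID Z, (a, b) is generated by gcd(a, b). Compute gcd(404, 108) with the extended Euclidean algorithm, tracking rows (r, s, t) with s·404 + t·108 = r:
  row A: (404, 1, 0)   [1·404 + 0·108 = 404]
  row B: (108, 0, 1)   [0·404 + 1·108 = 108]
  404 = 3·108 + 80   → row C = row A − 3·row B = (80, 1, −3)   [check: 1·404 − 3·108 = 80]
  108 = 1·80 + 28   → row D = row B − 1·row C = (28, −1, 4)   [check: −1·404 + 4·108 = 28]
  80 = 2·28 + 24   → row E = row C − 2·row D = (24, 3, −11)   [check: 3·404 − 11·108 = 24]
  28 = 1·24 + 4   → row F = row D − 1·row E = (4, −4, 15)   [check: −4·404 + 15·108 = 4]
  24 = 6·4 + 0   → remainder 0, stop. gcd = 4 (last nonzero row F).
So gcd(108, 404) = 4, with Bézout identity −4·404 + 15·108 = 4. Containment (⊇): the Bézout identity exhibits 4 as an element of (108, 404), giving (4) ⊆ (108, 404). Containment (⊆): since 4 | 108 and 4 | 404 (108 = 4·27, 404 = 4·101), every Z-linear combination of 108 and 404 is divisible by 4, so (108, 404) ⊆ (4). Therefore (108, 404) = (4), d = 4.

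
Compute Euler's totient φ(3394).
φ is multiplicative, with φ(p^e) = p^e − p^(e−1). Factorise 3394 = 2 · 1697. Then
  φ(3394) = (2 − 1) · (1697 − 1) = 1 · 1696 = 1696.

Final answer: φ(3394) = 1696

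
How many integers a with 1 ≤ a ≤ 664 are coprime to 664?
328

The number of a ∈ {1, ..., 664} with gcd(a, 664) = 1 is by definition Euler's totient φ(664). φ is multiplicative, with φ(p^e) = p^e − p^(e−1). Factorise 664 = 2^3 · 83. Then
  φ(664) = (2^3 − 2^2) · (83 − 1) = 4 · 82 = 328.
So there are 328 such integers.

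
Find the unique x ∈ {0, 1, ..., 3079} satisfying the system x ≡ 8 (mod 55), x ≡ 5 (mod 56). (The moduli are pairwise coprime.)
x ≡ 173 (mod 3080); the representative in [0, 3080) is 173

The moduli 55, 56 are pairwise coprime, so by the CRT there is a unique solution mod 55·56 = 3080.
Solve by successive substitution. Start with x ≡ 8 (mod 55).
  Combine with x ≡ 5 (mod 56): write x = 8 + 55·t and require 8 + 55·t ≡ 5 (mod 56), i.e. 55·t ≡ 5 − 8 ≡ 53 (mod 56). Since 55^(−1) ≡ 55 (mod 56), t ≡ 55·53 ≡ 3 (mod 56). So x ≡ 8 + 55·3 = 173 (mod 3080).
Unique solution in [0, 3080): x = 173.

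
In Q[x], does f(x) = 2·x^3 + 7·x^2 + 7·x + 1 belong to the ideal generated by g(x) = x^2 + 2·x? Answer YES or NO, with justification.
NO

In Q[x] the ideal (g) consists of all multiples of g, so f ∈ (g) iff g | f, i.e. iff the remainder of f on division by g is 0. Divide f by g (g is monic, so eliminate the leading term of the running remainder at each step):
  leading term 2·x^3: subtract (2·x)·g(x) = 2·x^3 + 4·x^2, leaving 3·x^2 + 7·x + 1
  leading term 3·x^2: subtract (3)·g(x) = 3·x^2 + 6·x, leaving x + 1
The remainder r(x) = x + 1 ≠ 0 (and deg r < deg g), so g ∤ f, i.e. f ∉ (g).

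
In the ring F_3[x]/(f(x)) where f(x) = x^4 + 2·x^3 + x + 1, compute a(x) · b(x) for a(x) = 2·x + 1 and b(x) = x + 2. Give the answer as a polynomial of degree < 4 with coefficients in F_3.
a · b ≡ 2·x^2 + 2·x + 2 (mod f(x))

Multiply as integer polynomials: a · b = 2·x^2 + 5·x + 2. Reducing coefficients mod 3: a · b ≡ 2·x^2 + 2·x + 2. This already has degree < 4, so no reduction by f is needed. Hence a · b ≡ 2·x^2 + 2·x + 2 in F_3[x]/(f).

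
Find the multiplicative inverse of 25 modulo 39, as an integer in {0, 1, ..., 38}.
25^(−1) ≡ 25 (mod 39)

Apply the extended Euclidean algorithm to (39, 25), tracking rows (r, s, t) with s·39 + t·25 = r. Each division r_prev = q·r_cur + r_new produces the new row as (previous row) − q·(current row):
  row A: (39, 1, 0)   [1·39 + 0·25 = 39]
  row B: (25, 0, 1)   [0·39 + 1·25 = 25]
  39 = 1·25 + 14   → row C = row A − 1·row B = (14, 1, −1)   [check: 1·39 − 1·25 = 14]
  25 = 1·14 + 11   → row D = row B − 1·row C = (11, −1, 2)   [check: −1·39 + 2·25 = 11]
  14 = 1·11 + 3   → row E = row C − 1·row D = (3, 2, −3)   [check: 2·39 − 3·25 = 3]
  11 = 3·3 + 2   → row F = row D − 3·row E = (2, −7, 11)   [check: −7·39 + 11·25 = 2]
  3 = 1·2 + 1   → row G = row E − 1·row F = (1, 9, −14)   [check: 9·39 − 14·25 = 1]
  2 = 2·1 + 0   → remainder 0, stop. gcd = 1 (last nonzero row G).
The gcd is 1, so 25 is invertible mod 39. The last nonzero row gives 9·39 − 14·25 = 1, so t = −14. So 25^(−1) ≡ −14 ≡ 25 (mod 39). Verify: 25 · 25 = 625 ≡ 1 (mod 39). ✓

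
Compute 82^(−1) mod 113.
82^(−1) ≡ 51 (mod 113)

Apply the extended Euclidean algorithm to (113, 82), tracking rows (r, s, t) with s·113 + t·82 = r. Each division r_prev = q·r_cur + r_new produces the new row as (previous row) − q·(current row):
  row A: (113, 1, 0)   [1·113 + 0·82 = 113]
  row B: (82, 0, 1)   [0·113 + 1·82 = 82]
  113 = 1·82 + 31   → row C = row A − 1·row B = (31, 1, −1)   [check: 1·113 − 1·82 = 31]
  82 = 2·31 + 20   → row D = row B − 2·row C = (20, −2, 3)   [check: −2·113 + 3·82 = 20]
  31 = 1·20 + 11   → row E = row C − 1·row D = (11, 3, −4)   [check: 3·113 − 4·82 = 11]
  20 = 1·11 + 9   → row F = row D − 1·row E = (9, −5, 7)   [check: −5·113 + 7·82 = 9]
  11 = 1·9 + 2   → row G = row E − 1·row F = (2, 8, −11)   [check: 8·113 − 11·82 = 2]
  9 = 4·2 + 1   → row H = row F − 4·row G = (1, −37, 51)   [check: −37·113 + 51·82 = 1]
  2 = 2·1 + 0   → remainder 0, stop. gcd = 1 (last nonzero row H).
The gcd is 1, so 82 is invertible mod 113. The last nonzero row gives −37·113 + 51·82 = 1, so t = 51. So 82^(−1) ≡ 51 (mod 113). Verify: 82 · 51 = 4182 ≡ 1 (mod 113). ✓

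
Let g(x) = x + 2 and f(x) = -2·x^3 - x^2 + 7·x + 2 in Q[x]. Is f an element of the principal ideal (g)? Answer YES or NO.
In Q[x] the ideal (g) consists of all multiples of g, so f ∈ (g) iff g | f, i.e. iff the remainder of f on division by g is 0. Divide f by g (g is monic, so eliminate the leading term of the running remainder at each step):
  leading term -2·x^3: subtract (-2·x^2)·g(x) = -2·x^3 - 4·x^2, leaving 3·x^2 + 7·x + 2
  leading term 3·x^2: subtract (3·x)·g(x) = 3·x^2 + 6·x, leaving x + 2
  leading term x: subtract (1)·g(x) = x + 2, leaving 0
The remainder is 0, so f(x) = g(x) · h(x) with h(x) = -2·x^2 + 3·x + 1. Hence g | f, i.e. f ∈ (g).

Final answer: YES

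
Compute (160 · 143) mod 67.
33

Reduce the factors first: 160 ≡ 26, 143 ≡ 9 (mod 67), so 160 · 143 ≡ 26 · 9 (mod 67). 26 · 9 = 234. Dividing by 67: 234 = 3·67 + 33. So (160 · 143) mod 67 = 33.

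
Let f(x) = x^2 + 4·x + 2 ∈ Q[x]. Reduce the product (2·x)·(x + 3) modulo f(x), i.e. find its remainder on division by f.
a · b ≡ -2·x - 4 (mod f(x))

First multiply in Q[x] without reducing: a · b = 2·x^2 + 6·x. Now divide by f(x) = x^2 + 4·x + 2, eliminating the leading term at each step:
  leading term 2·x^2: subtract (2)·f(x) = 2·x^2 + 8·x + 4, leaving -2·x - 4
The degree is now < 2, so this is the remainder. Hence a · b ≡ -2·x - 4 in Q[x]/(f).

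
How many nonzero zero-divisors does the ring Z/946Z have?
Z/946Z has 525 nonzero zero-divisors

In Z/946Z each nonzero element is either a unit (gcd with 946 is 1) or a zero-divisor (gcd > 1). The number of units is φ(946): factorise 946 = 2 · 11 · 43, so φ(946) = (2 − 1) · (11 − 1) · (43 − 1) = 1 · 10 · 42 = 420. The nonzero elements number 946 − 1 = 945. Hence the nonzero zero-divisors number 945 − 420 = 525.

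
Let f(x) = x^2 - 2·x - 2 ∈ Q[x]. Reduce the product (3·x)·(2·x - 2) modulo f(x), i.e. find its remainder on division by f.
a · b ≡ 6·x + 12 (mod f(x))

First multiply in Q[x] without reducing: a · b = 6·x^2 - 6·x. Now divide by f(x) = x^2 - 2·x - 2, eliminating the leading term at each step:
  leading term 6·x^2: subtract (6)·f(x) = 6·x^2 - 12·x - 12, leaving 6·x + 12
The degree is now < 2, so this is the remainder. Hence a · b ≡ 6·x + 12 in Q[x]/(f).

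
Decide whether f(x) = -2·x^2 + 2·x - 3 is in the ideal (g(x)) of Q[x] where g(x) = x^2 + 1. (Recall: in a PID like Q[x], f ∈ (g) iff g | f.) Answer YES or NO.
NO

In Q[x] the ideal (g) consists of all multiples of g, so f ∈ (g) iff g | f, i.e. iff the remainder of f on division by g is 0. Divide f by g (g is monic, so eliminate the leading term of the running remainder at each step):
  leading term -2·x^2: subtract (-2)·g(x) = -2·x^2 - 2, leaving 2·x - 1
The remainder r(x) = 2·x - 1 ≠ 0 (and deg r < deg g), so g ∤ f, i.e. f ∉ (g).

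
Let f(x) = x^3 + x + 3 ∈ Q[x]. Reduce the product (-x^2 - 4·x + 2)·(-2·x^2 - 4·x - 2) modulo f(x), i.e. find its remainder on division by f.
a · b ≡ 12·x^2 - 18·x - 40 (mod f(x))

First multiply in Q[x] without reducing: a · b = 2·x^4 + 12·x^3 + 14·x^2 - 4. Now divide by f(x) = x^3 + x + 3, eliminating the leading term at each step:
  leading term 2·x^4: subtract (2·x)·f(x) = 2·x^4 + 2·x^2 + 6·x, leaving 12·x^3 + 12·x^2 - 6·x - 4
  leading term 12·x^3: subtract (12)·f(x) = 12·x^3 + 12·x + 36, leaving 12·x^2 - 18·x - 40
The degree is now < 3, so this is the remainder. Hence a · b ≡ 12·x^2 - 18·x - 40 in Q[x]/(f).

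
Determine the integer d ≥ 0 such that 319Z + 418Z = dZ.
In the PID Z, (a, b) is generated by gcd(a, b). Compute gcd(418, 319) with the extended Euclidean algorithm, tracking rows (r, s, t) with s·418 + t·319 = r:
  row A: (418, 1, 0)   [1·418 + 0·319 = 418]
  row B: (319, 0, 1)   [0·418 + 1·319 = 319]
  418 = 1·319 + 99   → row C = row A − 1·row B = (99, 1, −1)   [check: 1·418 − 1·319 = 99]
  319 = 3·99 + 22   → row D = row B − 3·row C = (22, −3, 4)   [check: −3·418 + 4·319 = 22]
  99 = 4·22 + 11   → row E = row C − 4·row D = (11, 13, −17)   [check: 13·418 − 17·319 = 11]
  22 = 2·11 + 0   → remainder 0, stop. gcd = 11 (last nonzero row E).
So gcd(319, 418) = 11, with Bézout identity 13·418 − 17·319 = 11. Containment (⊇): the Bézout identity exhibits 11 as an element of (319, 418), giving (11) ⊆ (319, 418). Containment (⊆): since 11 | 319 and 11 | 418 (319 = 11·29, 418 = 11·38), every Z-linear combination of 319 and 418 is divisible by 11, so (319, 418) ⊆ (11). Therefore (319, 418) = (11), d = 11.

Final answer: (319, 418) = (11); d = 11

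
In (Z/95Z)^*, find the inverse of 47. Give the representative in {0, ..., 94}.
Apply the extended Euclidean algorithm to (95, 47), tracking rows (r, s, t) with s·95 + t·47 = r. Each division r_prev = q·r_cur + r_new produces the new row as (previous row) − q·(current row):
  row A: (95, 1, 0)   [1·95 + 0·47 = 95]
  row B: (47, 0, 1)   [0·95 + 1·47 = 47]
  95 = 2·47 + 1   → row C = row A − 2·row B = (1, 1, −2)   [check: 1·95 − 2·47 = 1]
  47 = 47·1 + 0   → remainder 0, stop. gcd = 1 (last nonzero row C).
The gcd is 1, so 47 is invertible mod 95. The last nonzero row gives 1·95 − 2·47 = 1, so t = −2. So 47^(−1) ≡ −2 ≡ 93 (mod 95). Verify: 47 · 93 = 4371 ≡ 1 (mod 95). ✓

Final answer: 47^(−1) ≡ 93 (mod 95)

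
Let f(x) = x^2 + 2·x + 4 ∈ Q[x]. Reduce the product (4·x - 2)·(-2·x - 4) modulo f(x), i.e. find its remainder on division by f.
a · b ≡ 4·x + 40 (mod f(x))

First multiply in Q[x] without reducing: a · b = -8·x^2 - 12·x + 8. Now divide by f(x) = x^2 + 2·x + 4, eliminating the leading term at each step:
  leading term -8·x^2: subtract (-8)·f(x) = -8·x^2 - 16·x - 32, leaving 4·x + 40
The degree is now < 2, so this is the remainder. Hence a · b ≡ 4·x + 40 in Q[x]/(f).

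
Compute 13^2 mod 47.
Use repeated squaring. Binary(2) = 10. Walk through the bits of the exponent 2 left-to-right: at each bit after the leading one, square the running value, then multiply by 13 if the bit is 1 (always reducing mod 47):
  bit 1 = 1 (leading): start with 13.
  bit 2 = 0: square 13^2 = 169 ≡ 28 (mod 47).
Final value: 13^2 ≡ 28 (mod 47).

Final answer: 28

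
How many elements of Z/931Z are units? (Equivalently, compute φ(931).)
Z/931Z has φ(931) = 756 units

An element a ∈ Z/931Z is a unit iff gcd(a, 931) = 1, so the number of units is φ(931). φ is multiplicative, with φ(p^e) = p^e − p^(e−1). Factorise 931 = 7^2 · 19. Then
  φ(931) = (7^2 − 7^1) · (19 − 1) = 42 · 18 = 756.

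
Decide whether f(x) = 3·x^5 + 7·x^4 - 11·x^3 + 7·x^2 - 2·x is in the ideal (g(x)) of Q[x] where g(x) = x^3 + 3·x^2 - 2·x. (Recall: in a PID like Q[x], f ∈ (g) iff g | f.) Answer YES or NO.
YES

In Q[x] the ideal (g) consists of all multiples of g, so f ∈ (g) iff g | f, i.e. iff the remainder of f on division by g is 0. Divide f by g (g is monic, so eliminate the leading term of the running remainder at each step):
  leading term 3·x^5: subtract (3·x^2)·g(x) = 3·x^5 + 9·x^4 - 6·x^3, leaving -2·x^4 - 5·x^3 + 7·x^2 - 2·x
  leading term -2·x^4: subtract (-2·x)·g(x) = -2·x^4 - 6·x^3 + 4·x^2, leaving x^3 + 3·x^2 - 2·x
  leading term x^3: subtract (1)·g(x) = x^3 + 3·x^2 - 2·x, leaving 0
The remainder is 0, so f(x) = g(x) · h(x) with h(x) = 3·x^2 - 2·x + 1. Hence g | f, i.e. f ∈ (g).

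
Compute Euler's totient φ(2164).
φ(2164) = 1080

φ is multiplicative, with φ(p^e) = p^e − p^(e−1). Factorise 2164 = 2^2 · 541. Then
  φ(2164) = (2^2 − 2^1) · (541 − 1) = 2 · 540 = 1080.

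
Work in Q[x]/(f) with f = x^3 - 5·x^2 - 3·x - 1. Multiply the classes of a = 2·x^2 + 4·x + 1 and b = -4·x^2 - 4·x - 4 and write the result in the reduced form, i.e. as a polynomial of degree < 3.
First multiply in Q[x] without reducing: a · b = -8·x^4 - 24·x^3 - 28·x^2 - 20·x - 4. Now divide by f(x) = x^3 - 5·x^2 - 3·x - 1, eliminating the leading term at each step:
  leading term -8·x^4: subtract (-8·x)·f(x) = -8·x^4 + 40·x^3 + 24·x^2 + 8·x, leaving -64·x^3 - 52·x^2 - 28·x - 4
  leading term -64·x^3: subtract (-64)·f(x) = -64·x^3 + 320·x^2 + 192·x + 64, leaving -372·x^2 - 220·x - 68
The degree is now < 3, so this is the remainder. Hence a · b ≡ -372·x^2 - 220·x - 68 in Q[x]/(f).

Final answer: a · b ≡ -372·x^2 - 220·x - 68 (mod f(x))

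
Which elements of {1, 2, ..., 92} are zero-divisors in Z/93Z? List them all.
nonzero zero-divisors of Z/93Z = {3, 6, 9, 12, 15, 18, 21, 24, 27, 30, 31, 33, 36, 39, 42, 45, 48, 51, 54, 57, 60, 62, 63, 66, 69, 72, 75, 78, 81, 84, 87, 90}

An element a ∈ Z/93Z (with a ≠ 0) is a zero-divisor iff gcd(a, 93) > 1 (because a is a unit precisely when gcd(a, n) = 1, and in Z/nZ every nonzero, non-unit element is a zero-divisor). Scan a = 1, ..., 92 and keep those with gcd(a, 93) > 1:
  gcd(3, 93) = 3, gcd(6, 93) = 3, gcd(9, 93) = 3, gcd(12, 93) = 3, gcd(15, 93) = 3, gcd(18, 93) = 3, gcd(21, 93) = 3, gcd(24, 93) = 3, gcd(27, 93) = 3, gcd(30, 93) = 3, gcd(31, 93) = 31, gcd(33, 93) = 3, gcd(36, 93) = 3, gcd(39, 93) = 3, gcd(42, 93) = 3, gcd(45, 93) = 3, gcd(48, 93) = 3, gcd(51, 93) = 3, gcd(54, 93) = 3, gcd(57, 93) = 3, gcd(60, 93) = 3, gcd(62, 93) = 31, gcd(63, 93) = 3, gcd(66, 93) = 3, gcd(69, 93) = 3, gcd(72, 93) = 3, gcd(75, 93) = 3, gcd(78, 93) = 3, gcd(81, 93) = 3, gcd(84, 93) = 3, gcd(87, 93) = 3, gcd(90, 93) = 3.
All other a ∈ {1, ..., 92} have gcd(a, 93) = 1 and are units. So the nonzero zero-divisors are exactly the 32 values of a appearing in this scan.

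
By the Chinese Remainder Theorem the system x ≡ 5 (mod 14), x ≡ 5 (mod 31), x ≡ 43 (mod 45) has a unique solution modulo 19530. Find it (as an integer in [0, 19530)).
x ≡ 16063 (mod 19530); the representative in [0, 19530) is 16063

The moduli 14, 31, 45 are pairwise coprime, so by the CRT there is a unique solution mod 14·31·45 = 19530.
Solve by successive substitution. Start with x ≡ 5 (mod 14).
  Combine with x ≡ 5 (mod 31): write x = 5 + 14·t and require 5 + 14·t ≡ 5 (mod 31), i.e. 14·t ≡ 5 − 5 ≡ 0 (mod 31). Since 14^(−1) ≡ 20 (mod 31), t ≡ 20·0 ≡ 0 (mod 31). So x ≡ 5 + 14·0 = 5 (mod 434).
  Combine with x ≡ 43 (mod 45): write x = 5 + 434·t and require 5 + 434·t ≡ 43 (mod 45), i.e. 434·t ≡ 43 − 5 ≡ 38 (mod 45). Since 434^(−1) ≡ 14 (mod 45) (434 ≡ 29 (mod 45)), t ≡ 14·38 ≡ 37 (mod 45). So x ≡ 5 + 434·37 = 16063 (mod 19530).
Unique solution in [0, 19530): x = 16063.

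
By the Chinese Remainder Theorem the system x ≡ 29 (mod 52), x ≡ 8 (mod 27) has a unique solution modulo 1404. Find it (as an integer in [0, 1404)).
The moduli 52, 27 are pairwise coprime, so by the CRT there is a unique solution mod 52·27 = 1404.
Solve by successive substitution. Start with x ≡ 29 (mod 52).
  Combine with x ≡ 8 (mod 27): write x = 29 + 52·t and require 29 + 52·t ≡ 8 (mod 27), i.e. 52·t ≡ 8 − 29 ≡ 6 (mod 27). Since 52^(−1) ≡ 13 (mod 27) (52 ≡ 25 (mod 27)), t ≡ 13·6 ≡ 24 (mod 27). So x ≡ 29 + 52·24 = 1277 (mod 1404).
Unique solution in [0, 1404): x = 1277.

Final answer: x ≡ 1277 (mod 1404); the representative in [0, 1404) is 1277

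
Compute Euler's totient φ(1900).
φ(1900) = 720

φ is multiplicative, with φ(p^e) = p^e − p^(e−1). Factorise 1900 = 2^2 · 5^2 · 19. Then
  φ(1900) = (2^2 − 2^1) · (5^2 − 5^1) · (19 − 1) = 2 · 20 · 18 = 720.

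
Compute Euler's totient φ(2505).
φ is multiplicative, with φ(p^e) = p^e − p^(e−1). Factorise 2505 = 3 · 5 · 167. Then
  φ(2505) = (3 − 1) · (5 − 1) · (167 − 1) = 2 · 4 · 166 = 1328.

Final answer: φ(2505) = 1328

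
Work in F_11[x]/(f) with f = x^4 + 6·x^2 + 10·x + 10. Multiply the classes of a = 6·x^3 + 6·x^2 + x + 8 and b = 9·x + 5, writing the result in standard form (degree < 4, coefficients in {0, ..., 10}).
Multiply as integer polynomials: a · b = 54·x^4 + 84·x^3 + 39·x^2 + 77·x + 40. Reducing coefficients mod 11: a · b ≡ 10·x^4 + 7·x^3 + 6·x^2 + 7. Now divide by f(x) = x^4 + 6·x^2 + 10·x + 10 in F_11[x], eliminating the leading term at each step:
  leading term 10·x^4: subtract (10)·f(x) = 10·x^4 + 5·x^2 + x + 1, leaving 7·x^3 + x^2 + 10·x + 6 (coefficients mod 11)
The degree is now < 4, so this is the remainder. Hence a · b ≡ 7·x^3 + x^2 + 10·x + 6 in F_11[x]/(f).

Final answer: a · b ≡ 7·x^3 + x^2 + 10·x + 6 (mod f(x))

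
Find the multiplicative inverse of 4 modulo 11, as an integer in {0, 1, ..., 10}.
4^(−1) ≡ 3 (mod 11)

Apply the extended Euclidean algorithm to (11, 4), tracking rows (r, s, t) with s·11 + t·4 = r. Each division r_prev = q·r_cur + r_new produces the new row as (previous row) − q·(current row):
  row A: (11, 1, 0)   [1·11 + 0·4 = 11]
  row B: (4, 0, 1)   [0·11 + 1·4 = 4]
  11 = 2·4 + 3   → row C = row A − 2·row B = (3, 1, −2)   [check: 1·11 − 2·4 = 3]
  4 = 1·3 + 1   → row D = row B − 1·row C = (1, −1, 3)   [check: −1·11 + 3·4 = 1]
  3 = 3·1 + 0   → remainder 0, stop. gcd = 1 (last nonzero row D).
The gcd is 1, so 4 is invertible mod 11. The last nonzero row gives −1·11 + 3·4 = 1, so t = 3. So 4^(−1) ≡ 3 (mod 11). Verify: 4 · 3 = 12 ≡ 1 (mod 11). ✓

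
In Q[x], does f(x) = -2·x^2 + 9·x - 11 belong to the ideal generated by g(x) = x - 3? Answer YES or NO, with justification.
NO

In Q[x] the ideal (g) consists of all multiples of g, so f ∈ (g) iff g | f, i.e. iff the remainder of f on division by g is 0. Divide f by g (g is monic, so eliminate the leading term of the running remainder at each step):
  leading term -2·x^2: subtract (-2·x)·g(x) = -2·x^2 + 6·x, leaving 3·x - 11
  leading term 3·x: subtract (3)·g(x) = 3·x - 9, leaving -2
The remainder r(x) = -2 ≠ 0 (and deg r < deg g), so g ∤ f, i.e. f ∉ (g).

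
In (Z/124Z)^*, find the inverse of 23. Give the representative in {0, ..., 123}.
23^(−1) ≡ 27 (mod 124)

Apply the extended Euclidean algorithm to (124, 23), tracking rows (r, s, t) with s·124 + t·23 = r. Each division r_prev = q·r_cur + r_new produces the new row as (previous row) − q·(current row):
  row A: (124, 1, 0)   [1·124 + 0·23 = 124]
  row B: (23, 0, 1)   [0·124 + 1·23 = 23]
  124 = 5·23 + 9   → row C = row A − 5·row B = (9, 1, −5)   [check: 1·124 − 5·23 = 9]
  23 = 2·9 + 5   → row D = row B − 2·row C = (5, −2, 11)   [check: −2·124 + 11·23 = 5]
  9 = 1·5 + 4   → row E = row C − 1·row D = (4, 3, −16)   [check: 3·124 − 16·23 = 4]
  5 = 1·4 + 1   → row F = row D − 1·row E = (1, −5, 27)   [check: −5·124 + 27·23 = 1]
  4 = 4·1 + 0   → remainder 0, stop. gcd = 1 (last nonzero row F).
The gcd is 1, so 23 is invertible mod 124. The last nonzero row gives −5·124 + 27·23 = 1, so t = 27. So 23^(−1) ≡ 27 (mod 124). Verify: 23 · 27 = 621 ≡ 1 (mod 124). ✓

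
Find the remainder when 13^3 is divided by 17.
Use repeated squaring. Binary(3) = 11. Walk through the bits of the exponent 3 left-to-right: at each bit after the leading one, square the running value, then multiply by 13 if the bit is 1 (always reducing mod 17):
  bit 1 = 1 (leading): start with 13.
  bit 2 = 1: square 13^2 = 169 ≡ 16; bit is 1, so multiply 16·13 = 208 ≡ 4 (mod 17).
Final value: 13^3 ≡ 4 (mod 17).

Final answer: 4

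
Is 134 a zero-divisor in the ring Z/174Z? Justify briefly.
YES

gcd(134, 174) = 2 > 1, so 134 is not a unit in Z/174Z. In Z/nZ every nonzero non-unit is a zero-divisor: explicitly, take b = 174/gcd = 87 ≠ 0 (mod 174); then 134·87 = 11658 = 67·174, i.e. 134·87 ≡ 0 (mod 174). So 134 is a zero-divisor.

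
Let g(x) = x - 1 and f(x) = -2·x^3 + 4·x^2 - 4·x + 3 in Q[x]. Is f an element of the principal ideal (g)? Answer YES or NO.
In Q[x] the ideal (g) consists of all multiples of g, so f ∈ (g) iff g | f, i.e. iff the remainder of f on division by g is 0. Divide f by g (g is monic, so eliminate the leading term of the running remainder at each step):
  leading term -2·x^3: subtract (-2·x^2)·g(x) = -2·x^3 + 2·x^2, leaving 2·x^2 - 4·x + 3
  leading term 2·x^2: subtract (2·x)·g(x) = 2·x^2 - 2·x, leaving 3 - 2·x
  leading term -2·x: subtract (-2)·g(x) = 2 - 2·x, leaving 1
The remainder r(x) = 1 ≠ 0 (and deg r < deg g), so g ∤ f, i.e. f ∉ (g).

Final answer: NO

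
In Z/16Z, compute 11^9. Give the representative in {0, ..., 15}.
11

Use repeated squaring. Binary(9) = 1001. Walk through the bits of the exponent 9 left-to-right: at each bit after the leading one, square the running value, then multiply by 11 if the bit is 1 (always reducing mod 16):
  bit 1 = 1 (leading): start with 11.
  bit 2 = 0: square 11^2 = 121 ≡ 9 (mod 16).
  bit 3 = 0: square 9^2 = 81 ≡ 1 (mod 16).
  bit 4 = 1: square 1^2 = 1; bit is 1, so multiply 1·11 = 11 (mod 16).
Final value: 11^9 ≡ 11 (mod 16).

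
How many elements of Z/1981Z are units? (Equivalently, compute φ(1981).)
An element a ∈ Z/1981Z is a unit iff gcd(a, 1981) = 1, so the number of units is φ(1981). φ is multiplicative, with φ(p^e) = p^e − p^(e−1). Factorise 1981 = 7 · 283. Then
  φ(1981) = (7 − 1) · (283 − 1) = 6 · 282 = 1692.

Final answer: Z/1981Z has φ(1981) = 1692 units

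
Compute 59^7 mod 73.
29

Use repeated squaring. Binary(7) = 111. Walk through the bits of the exponent 7 left-to-right: at each bit after the leading one, square the running value, then multiply by 59 if the bit is 1 (always reducing mod 73):
  bit 1 = 1 (leading): start with 59.
  bit 2 = 1: square 59^2 = 3481 ≡ 50; bit is 1, so multiply 50·59 = 2950 ≡ 30 (mod 73).
  bit 3 = 1: square 30^2 = 900 ≡ 24; bit is 1, so multiply 24·59 = 1416 ≡ 29 (mod 73).
Final value: 59^7 ≡ 29 (mod 73).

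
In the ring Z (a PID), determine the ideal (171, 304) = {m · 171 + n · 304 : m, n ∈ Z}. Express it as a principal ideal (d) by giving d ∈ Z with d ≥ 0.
In the PID Z, (a, b) is generated by gcd(a, b). Compute gcd(304, 171) with the extended Euclidean algorithm, tracking rows (r, s, t) with s·304 + t·171 = r:
  row A: (304, 1, 0)   [1·304 + 0·171 = 304]
  row B: (171, 0, 1)   [0·304 + 1·171 = 171]
  304 = 1·171 + 133   → row C = row A − 1·row B = (133, 1, −1)   [check: 1·304 − 1·171 = 133]
  171 = 1·133 + 38   → row D = row B − 1·row C = (38, −1, 2)   [check: −1·304 + 2·171 = 38]
  133 = 3·38 + 19   → row E = row C − 3·row D = (19, 4, −7)   [check: 4·304 − 7·171 = 19]
  38 = 2·19 + 0   → remainder 0, stop. gcd = 19 (last nonzero row E).
So gcd(171, 304) = 19, with Bézout identity 4·304 − 7·171 = 19. Containment (⊇): the Bézout identity exhibits 19 as an element of (171, 304), giving (19) ⊆ (171, 304). Containment (⊆): since 19 | 171 and 19 | 304 (171 = 19·9, 304 = 19·16), every Z-linear combination of 171 and 304 is divisible by 19, so (171, 304) ⊆ (19). Therefore (171, 304) = (19), d = 19.

Final answer: (171, 304) = (19); d = 19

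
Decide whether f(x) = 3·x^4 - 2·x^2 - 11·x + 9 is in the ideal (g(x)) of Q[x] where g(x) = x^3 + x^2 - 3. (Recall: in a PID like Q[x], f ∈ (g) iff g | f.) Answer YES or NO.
NO

In Q[x] the ideal (g) consists of all multiples of g, so f ∈ (g) iff g | f, i.e. iff the remainder of f on division by g is 0. Divide f by g (g is monic, so eliminate the leading term of the running remainder at each step):
  leading term 3·x^4: subtract (3·x)·g(x) = 3·x^4 + 3·x^3 - 9·x, leaving -3·x^3 - 2·x^2 - 2·x + 9
  leading term -3·x^3: subtract (-3)·g(x) = -3·x^3 - 3·x^2 + 9, leaving x^2 - 2·x
The remainder r(x) = x^2 - 2·x ≠ 0 (and deg r < deg g), so g ∤ f, i.e. f ∉ (g).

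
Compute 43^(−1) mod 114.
Apply the extended Euclidean algorithm to (114, 43), tracking rows (r, s, t) with s·114 + t·43 = r. Each division r_prev = q·r_cur + r_new produces the new row as (previous row) − q·(current row):
  row A: (114, 1, 0)   [1·114 + 0·43 = 114]
  row B: (43, 0, 1)   [0·114 + 1·43 = 43]
  114 = 2·43 + 28   → row C = row A − 2·row B = (28, 1, −2)   [check: 1·114 − 2·43 = 28]
  43 = 1·28 + 15   → row D = row B − 1·row C = (15, −1, 3)   [check: −1·114 + 3·43 = 15]
  28 = 1·15 + 13   → row E = row C − 1·row D = (13, 2, −5)   [check: 2·114 − 5·43 = 13]
  15 = 1·13 + 2   → row F = row D − 1·row E = (2, −3, 8)   [check: −3·114 + 8·43 = 2]
  13 = 6·2 + 1   → row G = row E − 6·row F = (1, 20, −53)   [check: 20·114 − 53·43 = 1]
  2 = 2·1 + 0   → remainder 0, stop. gcd = 1 (last nonzero row G).
The gcd is 1, so 43 is invertible mod 114. The last nonzero row gives 20·114 − 53·43 = 1, so t = −53. So 43^(−1) ≡ −53 ≡ 61 (mod 114). Verify: 43 · 61 = 2623 ≡ 1 (mod 114). ✓

Final answer: 43^(−1) ≡ 61 (mod 114)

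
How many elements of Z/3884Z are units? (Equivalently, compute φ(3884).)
Z/3884Z has φ(3884) = 1940 units

An element a ∈ Z/3884Z is a unit iff gcd(a, 3884) = 1, so the number of units is φ(3884). φ is multiplicative, with φ(p^e) = p^e − p^(e−1). Factorise 3884 = 2^2 · 971. Then
  φ(3884) = (2^2 − 2^1) · (971 − 1) = 2 · 970 = 1940.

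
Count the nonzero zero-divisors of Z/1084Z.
Z/1084Z has 543 nonzero zero-divisors

In Z/1084Z each nonzero element is either a unit (gcd with 1084 is 1) or a zero-divisor (gcd > 1). The number of units is φ(1084): factorise 1084 = 2^2 · 271, so φ(1084) = (2^2 − 2^1) · (271 − 1) = 2 · 270 = 540. The nonzero elements number 1084 − 1 = 1083. Hence the nonzero zero-divisors number 1083 − 540 = 543.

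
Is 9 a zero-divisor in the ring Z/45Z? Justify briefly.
gcd(9, 45) = 9 > 1, so 9 is not a unit in Z/45Z. In Z/nZ every nonzero non-unit is a zero-divisor: explicitly, take b = 45/gcd = 5 ≠ 0 (mod 45); then 9·5 = 45 = 1·45, i.e. 9·5 ≡ 0 (mod 45). So 9 is a zero-divisor.

Final answer: YES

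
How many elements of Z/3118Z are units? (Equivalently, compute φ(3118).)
Z/3118Z has φ(3118) = 1558 units

An element a ∈ Z/3118Z is a unit iff gcd(a, 3118) = 1, so the number of units is φ(3118). φ is multiplicative, with φ(p^e) = p^e − p^(e−1). Factorise 3118 = 2 · 1559. Then
  φ(3118) = (2 − 1) · (1559 − 1) = 1 · 1558 = 1558.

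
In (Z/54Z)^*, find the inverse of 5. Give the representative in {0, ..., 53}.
5^(−1) ≡ 11 (mod 54)

Apply the extended Euclidean algorithm to (54, 5), tracking rows (r, s, t) with s·54 + t·5 = r. Each division r_prev = q·r_cur + r_new produces the new row as (previous row) − q·(current row):
  row A: (54, 1, 0)   [1·54 + 0·5 = 54]
  row B: (5, 0, 1)   [0·54 + 1·5 = 5]
  54 = 10·5 + 4   → row C = row A − 10·row B = (4, 1, −10)   [check: 1·54 − 10·5 = 4]
  5 = 1·4 + 1   → row D = row B − 1·row C = (1, −1, 11)   [check: −1·54 + 11·5 = 1]
  4 = 4·1 + 0   → remainder 0, stop. gcd = 1 (last nonzero row D).
The gcd is 1, so 5 is invertible mod 54. The last nonzero row gives −1·54 + 11·5 = 1, so t = 11. So 5^(−1) ≡ 11 (mod 54). Verify: 5 · 11 = 55 ≡ 1 (mod 54). ✓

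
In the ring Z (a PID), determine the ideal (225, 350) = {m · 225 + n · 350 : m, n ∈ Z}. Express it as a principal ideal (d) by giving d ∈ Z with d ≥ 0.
In the PID Z, (a, b) is generated by gcd(a, b). Compute gcd(350, 225) with the extended Euclidean algorithm, tracking rows (r, s, t) with s·350 + t·225 = r:
  row A: (350, 1, 0)   [1·350 + 0·225 = 350]
  row B: (225, 0, 1)   [0·350 + 1·225 = 225]
  350 = 1·225 + 125   → row C = row A − 1·row B = (125, 1, −1)   [check: 1·350 − 1·225 = 125]
  225 = 1·125 + 100   → row D = row B − 1·row C = (100, −1, 2)   [check: −1·350 + 2·225 = 100]
  125 = 1·100 + 25   → row E = row C − 1·row D = (25, 2, −3)   [check: 2·350 − 3·225 = 25]
  100 = 4·25 + 0   → remainder 0, stop. gcd = 25 (last nonzero row E).
So gcd(225, 350) = 25, with Bézout identity 2·350 − 3·225 = 25. Containment (⊇): the Bézout identity exhibits 25 as an element of (225, 350), giving (25) ⊆ (225, 350). Containment (⊆): since 25 | 225 and 25 | 350 (225 = 25·9, 350 = 25·14), every Z-linear combination of 225 and 350 is divisible by 25, so (225, 350) ⊆ (25). Therefore (225, 350) = (25), d = 25.

Final answer: (225, 350) = (25); d = 25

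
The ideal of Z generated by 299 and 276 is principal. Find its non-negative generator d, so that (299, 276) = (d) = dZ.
In the PID Z, (a, b) is generated by gcd(a, b). Compute gcd(299, 276) with the extended Euclidean algorithm, tracking rows (r, s, t) with s·299 + t·276 = r:
  row A: (299, 1, 0)   [1·299 + 0·276 = 299]
  row B: (276, 0, 1)   [0·299 + 1·276 = 276]
  299 = 1·276 + 23   → row C = row A − 1·row B = (23, 1, −1)   [check: 1·299 − 1·276 = 23]
  276 = 12·23 + 0   → remainder 0, stop. gcd = 23 (last nonzero row C).
So gcd(299, 276) = 23, with Bézout identity 1·299 − 1·276 = 23. Containment (⊇): the Bézout identity exhibits 23 as an element of (299, 276), giving (23) ⊆ (299, 276). Containment (⊆): since 23 | 299 and 23 | 276 (299 = 23·13, 276 = 23·12), every Z-linear combination of 299 and 276 is divisible by 23, so (299, 276) ⊆ (23). Therefore (299, 276) = (23), d = 23.

Final answer: (299, 276) = (23); d = 23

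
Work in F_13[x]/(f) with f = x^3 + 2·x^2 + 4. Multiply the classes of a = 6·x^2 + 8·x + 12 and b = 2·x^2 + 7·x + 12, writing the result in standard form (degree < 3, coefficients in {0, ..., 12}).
a · b ≡ 6·x^2 + 2·x + 8 (mod f(x))

Multiply as integer polynomials: a · b = 12·x^4 + 58·x^3 + 152·x^2 + 180·x + 144. Reducing coefficients mod 13: a · b ≡ 12·x^4 + 6·x^3 + 9·x^2 + 11·x + 1. Now divide by f(x) = x^3 + 2·x^2 + 4 in F_13[x], eliminating the leading term at each step:
  leading term 12·x^4: subtract (12·x)·f(x) = 12·x^4 + 11·x^3 + 9·x, leaving 8·x^3 + 9·x^2 + 2·x + 1 (coefficients mod 13)
  leading term 8·x^3: subtract (8)·f(x) = 8·x^3 + 3·x^2 + 6, leaving 6·x^2 + 2·x + 8 (coefficients mod 13)
The degree is now < 3, so this is the remainder. Hence a · b ≡ 6·x^2 + 2·x + 8 in F_13[x]/(f).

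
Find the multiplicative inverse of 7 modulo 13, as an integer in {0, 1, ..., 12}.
Apply the extended Euclidean algorithm to (13, 7), tracking rows (r, s, t) with s·13 + t·7 = r. Each division r_prev = q·r_cur + r_new produces the new row as (previous row) − q·(current row):
  row A: (13, 1, 0)   [1·13 + 0·7 = 13]
  row B: (7, 0, 1)   [0·13 + 1·7 = 7]
  13 = 1·7 + 6   → row C = row A − 1·row B = (6, 1, −1)   [check: 1·13 − 1·7 = 6]
  7 = 1·6 + 1   → row D = row B − 1·row C = (1, −1, 2)   [check: −1·13 + 2·7 = 1]
  6 = 6·1 + 0   → remainder 0, stop. gcd = 1 (last nonzero row D).
The gcd is 1, so 7 is invertible mod 13. The last nonzero row gives −1·13 + 2·7 = 1, so t = 2. So 7^(−1) ≡ 2 (mod 13). Verify: 7 · 2 = 14 ≡ 1 (mod 13). ✓

Final answer: 7^(−1) ≡ 2 (mod 13)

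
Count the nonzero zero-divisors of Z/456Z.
In Z/456Z each nonzero element is either a unit (gcd with 456 is 1) or a zero-divisor (gcd > 1). The number of units is φ(456): factorise 456 = 2^3 · 3 · 19, so φ(456) = (2^3 − 2^2) · (3 − 1) · (19 − 1) = 4 · 2 · 18 = 144. The nonzero elements number 456 − 1 = 455. Hence the nonzero zero-divisors number 455 − 144 = 311.

Final answer: Z/456Z has 311 nonzero zero-divisors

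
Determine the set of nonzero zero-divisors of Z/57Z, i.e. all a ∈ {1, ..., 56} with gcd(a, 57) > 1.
An element a ∈ Z/57Z (with a ≠ 0) is a zero-divisor iff gcd(a, 57) > 1 (because a is a unit precisely when gcd(a, n) = 1, and in Z/nZ every nonzero, non-unit element is a zero-divisor). Scan a = 1, ..., 56 and keep those with gcd(a, 57) > 1:
  gcd(3, 57) = 3, gcd(6, 57) = 3, gcd(9, 57) = 3, gcd(12, 57) = 3, gcd(15, 57) = 3, gcd(18, 57) = 3, gcd(19, 57) = 19, gcd(21, 57) = 3, gcd(24, 57) = 3, gcd(27, 57) = 3, gcd(30, 57) = 3, gcd(33, 57) = 3, gcd(36, 57) = 3, gcd(38, 57) = 19, gcd(39, 57) = 3, gcd(42, 57) = 3, gcd(45, 57) = 3, gcd(48, 57) = 3, gcd(51, 57) = 3, gcd(54, 57) = 3.
All other a ∈ {1, ..., 56} have gcd(a, 57) = 1 and are units. So the nonzero zero-divisors are exactly the 20 values of a appearing in this scan.

Final answer: nonzero zero-divisors of Z/57Z = {3, 6, 9, 12, 15, 18, 19, 21, 24, 27, 30, 33, 36, 38, 39, 42, 45, 48, 51, 54}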